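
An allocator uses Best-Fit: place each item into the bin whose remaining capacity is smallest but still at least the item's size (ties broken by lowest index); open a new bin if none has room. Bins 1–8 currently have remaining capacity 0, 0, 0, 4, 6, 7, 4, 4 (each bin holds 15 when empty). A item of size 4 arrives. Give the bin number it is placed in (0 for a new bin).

Bins with room: bin 4 (4), bin 5 (6), bin 6 (7), bin 7 (4), bin 8 (4).
Tightest fit is bin 4 with 4 free.

4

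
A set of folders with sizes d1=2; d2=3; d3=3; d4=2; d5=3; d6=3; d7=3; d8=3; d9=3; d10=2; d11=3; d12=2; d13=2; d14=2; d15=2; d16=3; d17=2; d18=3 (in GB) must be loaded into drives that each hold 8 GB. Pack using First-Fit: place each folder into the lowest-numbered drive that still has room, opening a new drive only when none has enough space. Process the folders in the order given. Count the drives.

drive 1: place d1 (2 GB), 6 GB left
drive 1: place d2 (3 GB), 3 GB left
drive 1: place d3 (3 GB), 0 GB left
drive 2: place d4 (2 GB), 6 GB left
drive 2: place d5 (3 GB), 3 GB left
drive 2: place d6 (3 GB), 0 GB left
drive 3: place d7 (3 GB), 5 GB left
drive 3: place d8 (3 GB), 2 GB left
drive 4: place d9 (3 GB), 5 GB left
drive 3: place d10 (2 GB), 0 GB left
drive 4: place d11 (3 GB), 2 GB left
drive 4: place d12 (2 GB), 0 GB left
drive 5: place d13 (2 GB), 6 GB left
drive 5: place d14 (2 GB), 4 GB left
drive 5: place d15 (2 GB), 2 GB left
drive 6: place d16 (3 GB), 5 GB left
drive 5: place d17 (2 GB), 0 GB left
drive 6: place d18 (3 GB), 2 GB left
Final drives: [2,3,3] [2,3,3] [3,3,2] [3,3,2] [2,2,2,2] [3,3].

6 drives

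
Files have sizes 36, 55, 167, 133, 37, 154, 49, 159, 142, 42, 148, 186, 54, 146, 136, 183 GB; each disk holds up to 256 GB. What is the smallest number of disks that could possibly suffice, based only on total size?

Total size = 36 + 55 + 167 + 133 + 37 + 154 + 49 + 159 + 142 + 42 + 148 + 186 + 54 + 146 + 136 + 183 = 1827 GB.
⌈1827 / 256⌉ = 8.

8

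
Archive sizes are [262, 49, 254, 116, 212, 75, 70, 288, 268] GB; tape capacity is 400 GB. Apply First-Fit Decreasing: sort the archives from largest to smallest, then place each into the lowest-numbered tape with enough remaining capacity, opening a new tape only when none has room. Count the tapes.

5

Sorted descending: 288, 268, 262, 254, 212, 116, 75, 70, 49.
288 GB → tape 1 (remaining 112 GB)
268 GB → tape 2 (remaining 132 GB)
262 GB → tape 3 (remaining 138 GB)
254 GB → tape 4 (remaining 146 GB)
212 GB → tape 5 (remaining 188 GB)
116 GB → tape 2 (remaining 16 GB)
75 GB → tape 1 (remaining 37 GB)
70 GB → tape 3 (remaining 68 GB)
49 GB → tape 3 (remaining 19 GB)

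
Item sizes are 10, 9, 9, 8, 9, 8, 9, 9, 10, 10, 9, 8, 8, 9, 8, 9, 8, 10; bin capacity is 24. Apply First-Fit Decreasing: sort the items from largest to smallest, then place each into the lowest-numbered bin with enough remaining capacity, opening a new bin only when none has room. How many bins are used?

8 bins

Sorted descending: 10, 10, 10, 10, 9, 9, 9, 9, 9, 9, 9, 9, 8, 8, 8, 8, 8, 8.
10 → bin 1 (remaining 14)
10 → bin 1 (remaining 4)
10 → bin 2 (remaining 14)
10 → bin 2 (remaining 4)
9 → bin 3 (remaining 15)
9 → bin 3 (remaining 6)
9 → bin 4 (remaining 15)
9 → bin 4 (remaining 6)
9 → bin 5 (remaining 15)
9 → bin 5 (remaining 6)
9 → bin 6 (remaining 15)
9 → bin 6 (remaining 6)
8 → bin 7 (remaining 16)
8 → bin 7 (remaining 8)
8 → bin 7 (remaining 0)
8 → bin 8 (remaining 16)
8 → bin 8 (remaining 8)
8 → bin 8 (remaining 0)
Final bins: [10,10] [10,10] [9,9] [9,9] [9,9] [9,9] [8,8,8] [8,8,8].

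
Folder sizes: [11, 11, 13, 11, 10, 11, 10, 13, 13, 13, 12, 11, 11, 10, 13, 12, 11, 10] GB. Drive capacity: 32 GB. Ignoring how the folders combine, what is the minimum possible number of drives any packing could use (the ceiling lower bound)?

Total size = 11 + 11 + 13 + 11 + 10 + 11 + 10 + 13 + 13 + 13 + 12 + 11 + 11 + 10 + 13 + 12 + 11 + 10 = 206 GB.
⌈206 / 32⌉ = 7.

7 drives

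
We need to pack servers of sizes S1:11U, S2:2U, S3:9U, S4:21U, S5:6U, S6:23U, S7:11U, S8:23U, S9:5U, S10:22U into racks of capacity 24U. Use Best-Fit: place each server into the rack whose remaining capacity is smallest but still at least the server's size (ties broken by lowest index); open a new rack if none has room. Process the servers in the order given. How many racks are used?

rack 1: place S1 (11U), 13U left
rack 1: place S2 (2U), 11U left
rack 1: place S3 (9U), 2U left
rack 2: place S4 (21U), 3U left
rack 3: place S5 (6U), 18U left
rack 4: place S6 (23U), 1U left
rack 3: place S7 (11U), 7U left
rack 5: place S8 (23U), 1U left
rack 3: place S9 (5U), 2U left
rack 6: place S10 (22U), 2U left

6 racks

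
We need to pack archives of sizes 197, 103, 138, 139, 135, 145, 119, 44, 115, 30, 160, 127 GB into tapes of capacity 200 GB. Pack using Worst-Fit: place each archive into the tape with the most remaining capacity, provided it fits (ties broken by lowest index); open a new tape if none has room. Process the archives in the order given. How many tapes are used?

10 tapes

Put 197 GB in tape 1; 3 GB remain.
Put 103 GB in tape 2; 97 GB remain.
Put 138 GB in tape 3; 62 GB remain.
Put 139 GB in tape 4; 61 GB remain.
Put 135 GB in tape 5; 65 GB remain.
Put 145 GB in tape 6; 55 GB remain.
Put 119 GB in tape 7; 81 GB remain.
Put 44 GB in tape 2; 53 GB remain.
Put 115 GB in tape 8; 85 GB remain.
Put 30 GB in tape 8; 55 GB remain.
Put 160 GB in tape 9; 40 GB remain.
Put 127 GB in tape 10; 73 GB remain.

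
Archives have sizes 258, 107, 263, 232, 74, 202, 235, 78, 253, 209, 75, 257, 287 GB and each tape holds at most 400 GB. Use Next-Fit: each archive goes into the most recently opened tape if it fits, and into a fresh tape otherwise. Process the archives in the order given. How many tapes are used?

Put 258 GB in tape 1; 142 GB remain.
Put 107 GB in tape 1; 35 GB remain.
Put 263 GB in tape 2; 137 GB remain.
Put 232 GB in tape 3; 168 GB remain.
Put 74 GB in tape 3; 94 GB remain.
Put 202 GB in tape 4; 198 GB remain.
Put 235 GB in tape 5; 165 GB remain.
Put 78 GB in tape 5; 87 GB remain.
Put 253 GB in tape 6; 147 GB remain.
Put 209 GB in tape 7; 191 GB remain.
Put 75 GB in tape 7; 116 GB remain.
Put 257 GB in tape 8; 143 GB remain.
Put 287 GB in tape 9; 113 GB remain.
Final tapes: [258,107] [263] [232,74] [202] [235,78] [253] [209,75] [257] [287].

9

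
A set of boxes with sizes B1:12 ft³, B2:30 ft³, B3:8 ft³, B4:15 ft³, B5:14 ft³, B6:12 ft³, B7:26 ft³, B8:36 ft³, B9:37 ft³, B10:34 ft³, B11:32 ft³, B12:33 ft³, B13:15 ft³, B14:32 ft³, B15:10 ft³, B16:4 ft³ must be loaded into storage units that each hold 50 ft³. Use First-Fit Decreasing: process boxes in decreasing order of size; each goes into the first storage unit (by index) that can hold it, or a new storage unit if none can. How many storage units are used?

Sorted descending: 37, 36, 34, 33, 32, 32, 30, 26, 15, 15, 14, 12, 12, 10, 8, 4.
Put 37 ft³ in storage unit 1; 13 ft³ remain.
Put 36 ft³ in storage unit 2; 14 ft³ remain.
Put 34 ft³ in storage unit 3; 16 ft³ remain.
Put 33 ft³ in storage unit 4; 17 ft³ remain.
Put 32 ft³ in storage unit 5; 18 ft³ remain.
Put 32 ft³ in storage unit 6; 18 ft³ remain.
Put 30 ft³ in storage unit 7; 20 ft³ remain.
Put 26 ft³ in storage unit 8; 24 ft³ remain.
Put 15 ft³ in storage unit 3; 1 ft³ remain.
Put 15 ft³ in storage unit 4; 2 ft³ remain.
Put 14 ft³ in storage unit 2; 0 ft³ remain.
Put 12 ft³ in storage unit 1; 1 ft³ remain.
Put 12 ft³ in storage unit 5; 6 ft³ remain.
Put 10 ft³ in storage unit 6; 8 ft³ remain.
Put 8 ft³ in storage unit 6; 0 ft³ remain.
Put 4 ft³ in storage unit 5; 2 ft³ remain.

8 storage units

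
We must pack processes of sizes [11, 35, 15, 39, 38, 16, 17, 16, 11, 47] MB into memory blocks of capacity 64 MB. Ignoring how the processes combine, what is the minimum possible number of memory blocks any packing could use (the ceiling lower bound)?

4

Total size = 11 + 35 + 15 + 39 + 38 + 16 + 17 + 16 + 11 + 47 = 245 MB.
⌈245 / 64⌉ = 4.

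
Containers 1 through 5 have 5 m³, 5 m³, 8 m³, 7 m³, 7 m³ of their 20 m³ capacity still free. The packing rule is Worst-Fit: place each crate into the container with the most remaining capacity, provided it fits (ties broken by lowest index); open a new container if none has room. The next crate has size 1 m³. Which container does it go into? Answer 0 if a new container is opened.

3

Containers with room: container 1 (5 m³), container 2 (5 m³), container 3 (8 m³), container 4 (7 m³), container 5 (7 m³).
Most room is container 3 with 8 m³ free.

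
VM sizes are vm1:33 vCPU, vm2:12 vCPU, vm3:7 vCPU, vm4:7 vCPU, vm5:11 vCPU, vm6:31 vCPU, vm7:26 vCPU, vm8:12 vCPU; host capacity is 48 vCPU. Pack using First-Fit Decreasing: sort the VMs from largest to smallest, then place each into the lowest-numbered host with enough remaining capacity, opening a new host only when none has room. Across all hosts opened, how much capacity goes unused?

Sorted descending: 33, 31, 26, 12, 12, 11, 7, 7.
host 1: place 33 vCPU, 15 vCPU left
host 2: place 31 vCPU, 17 vCPU left
host 3: place 26 vCPU, 22 vCPU left
host 1: place 12 vCPU, 3 vCPU left
host 2: place 12 vCPU, 5 vCPU left
host 3: place 11 vCPU, 11 vCPU left
host 3: place 7 vCPU, 4 vCPU left
host 4: place 7 vCPU, 41 vCPU left
4 hosts × 48 vCPU = 192 vCPU; used 139 vCPU; unused 53 vCPU.

53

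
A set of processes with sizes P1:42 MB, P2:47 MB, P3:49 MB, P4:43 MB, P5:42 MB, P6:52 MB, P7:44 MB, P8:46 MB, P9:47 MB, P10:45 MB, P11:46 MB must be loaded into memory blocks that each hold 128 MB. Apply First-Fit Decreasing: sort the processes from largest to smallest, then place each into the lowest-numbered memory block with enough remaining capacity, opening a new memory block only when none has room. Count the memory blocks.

5 memory blocks

Sorted descending: 52, 49, 47, 47, 46, 46, 45, 44, 43, 42, 42.
Put 52 MB in memory block 1; 76 MB remain.
Put 49 MB in memory block 1; 27 MB remain.
Put 47 MB in memory block 2; 81 MB remain.
Put 47 MB in memory block 2; 34 MB remain.
Put 46 MB in memory block 3; 82 MB remain.
Put 46 MB in memory block 3; 36 MB remain.
Put 45 MB in memory block 4; 83 MB remain.
Put 44 MB in memory block 4; 39 MB remain.
Put 43 MB in memory block 5; 85 MB remain.
Put 42 MB in memory block 5; 43 MB remain.
Put 42 MB in memory block 5; 1 MB remain.
Final memory blocks: [52,49] [47,47] [46,46] [45,44] [43,42,42].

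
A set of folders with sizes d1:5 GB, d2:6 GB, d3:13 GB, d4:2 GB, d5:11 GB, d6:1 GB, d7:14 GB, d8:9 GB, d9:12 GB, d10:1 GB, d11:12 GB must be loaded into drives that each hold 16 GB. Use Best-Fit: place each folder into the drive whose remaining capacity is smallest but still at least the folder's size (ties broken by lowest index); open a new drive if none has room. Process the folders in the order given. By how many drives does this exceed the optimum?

1

Best-Fit: [5,6] [13,2,1] [11] [14,1] [9] [12] [12] → 7 drives.
Total size 86 GB; any packing needs at least ⌈86/16⌉ = 6 drives.
An optimal packing achieves that bound: [14,2] [13,1,1] [12] [12] [11,5] [9,6] → 6 drives.
Excess: 7 − 6 = 1.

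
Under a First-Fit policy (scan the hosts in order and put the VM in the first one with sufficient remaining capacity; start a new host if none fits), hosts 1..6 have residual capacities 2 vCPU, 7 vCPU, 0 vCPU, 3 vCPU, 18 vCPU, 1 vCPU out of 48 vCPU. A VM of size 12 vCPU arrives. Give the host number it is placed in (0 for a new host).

5

Hosts with room: host 5 (18 vCPU).
The first with room is host 5.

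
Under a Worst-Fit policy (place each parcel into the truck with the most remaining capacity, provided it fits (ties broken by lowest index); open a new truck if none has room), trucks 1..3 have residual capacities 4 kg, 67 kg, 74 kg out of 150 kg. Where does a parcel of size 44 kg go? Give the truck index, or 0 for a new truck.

Trucks with room: truck 2 (67 kg), truck 3 (74 kg).
Most room is truck 3 with 74 kg free.

3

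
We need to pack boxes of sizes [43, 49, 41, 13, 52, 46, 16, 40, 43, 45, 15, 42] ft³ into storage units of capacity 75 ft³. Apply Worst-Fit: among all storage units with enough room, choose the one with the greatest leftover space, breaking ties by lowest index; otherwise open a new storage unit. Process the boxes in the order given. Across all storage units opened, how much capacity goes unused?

230

Put 43 ft³ in storage unit 1; 32 ft³ remain.
Put 49 ft³ in storage unit 2; 26 ft³ remain.
Put 41 ft³ in storage unit 3; 34 ft³ remain.
Put 13 ft³ in storage unit 3; 21 ft³ remain.
Put 52 ft³ in storage unit 4; 23 ft³ remain.
Put 46 ft³ in storage unit 5; 29 ft³ remain.
Put 16 ft³ in storage unit 1; 16 ft³ remain.
Put 40 ft³ in storage unit 6; 35 ft³ remain.
Put 43 ft³ in storage unit 7; 32 ft³ remain.
Put 45 ft³ in storage unit 8; 30 ft³ remain.
Put 15 ft³ in storage unit 6; 20 ft³ remain.
Put 42 ft³ in storage unit 9; 33 ft³ remain.
9 storage units × 75 ft³ = 675 ft³; used 445 ft³; unused 230 ft³.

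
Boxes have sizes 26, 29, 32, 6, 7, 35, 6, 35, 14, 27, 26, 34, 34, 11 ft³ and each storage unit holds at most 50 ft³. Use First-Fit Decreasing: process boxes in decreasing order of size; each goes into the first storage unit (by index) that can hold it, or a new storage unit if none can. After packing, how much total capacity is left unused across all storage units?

Sorted descending: 35, 35, 34, 34, 32, 29, 27, 26, 26, 14, 11, 7, 6, 6.
35 ft³ → storage unit 1 (remaining 15 ft³)
35 ft³ → storage unit 2 (remaining 15 ft³)
34 ft³ → storage unit 3 (remaining 16 ft³)
34 ft³ → storage unit 4 (remaining 16 ft³)
32 ft³ → storage unit 5 (remaining 18 ft³)
29 ft³ → storage unit 6 (remaining 21 ft³)
27 ft³ → storage unit 7 (remaining 23 ft³)
26 ft³ → storage unit 8 (remaining 24 ft³)
26 ft³ → storage unit 9 (remaining 24 ft³)
14 ft³ → storage unit 1 (remaining 1 ft³)
11 ft³ → storage unit 2 (remaining 4 ft³)
7 ft³ → storage unit 3 (remaining 9 ft³)
6 ft³ → storage unit 3 (remaining 3 ft³)
6 ft³ → storage unit 4 (remaining 10 ft³)
9 storage units × 50 ft³ = 450 ft³; used 322 ft³; unused 128 ft³.

128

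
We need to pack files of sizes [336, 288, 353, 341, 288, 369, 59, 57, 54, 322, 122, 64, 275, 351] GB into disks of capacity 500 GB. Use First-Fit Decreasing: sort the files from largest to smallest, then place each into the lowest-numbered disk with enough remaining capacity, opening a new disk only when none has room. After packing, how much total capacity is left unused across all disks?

Sorted descending: 369, 353, 351, 341, 336, 322, 288, 288, 275, 122, 64, 59, 57, 54.
disk 1: place 369 GB, 131 GB left
disk 2: place 353 GB, 147 GB left
disk 3: place 351 GB, 149 GB left
disk 4: place 341 GB, 159 GB left
disk 5: place 336 GB, 164 GB left
disk 6: place 322 GB, 178 GB left
disk 7: place 288 GB, 212 GB left
disk 8: place 288 GB, 212 GB left
disk 9: place 275 GB, 225 GB left
disk 1: place 122 GB, 9 GB left
disk 2: place 64 GB, 83 GB left
disk 2: place 59 GB, 24 GB left
disk 3: place 57 GB, 92 GB left
disk 3: place 54 GB, 38 GB left
9 disks × 500 GB = 4500 GB; used 3279 GB; unused 1221 GB.

1221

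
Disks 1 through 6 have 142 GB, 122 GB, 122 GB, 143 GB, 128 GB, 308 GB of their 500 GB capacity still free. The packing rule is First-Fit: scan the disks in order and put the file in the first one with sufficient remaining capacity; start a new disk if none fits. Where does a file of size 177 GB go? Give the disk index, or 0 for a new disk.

Disks with room: disk 6 (308 GB).
The first with room is disk 6.

6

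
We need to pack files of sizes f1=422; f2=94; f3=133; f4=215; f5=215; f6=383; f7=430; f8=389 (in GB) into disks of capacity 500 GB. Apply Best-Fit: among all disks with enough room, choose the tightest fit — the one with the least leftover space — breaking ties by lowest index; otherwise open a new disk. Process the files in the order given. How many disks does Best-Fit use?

6 disks

Put f1 (422 GB) in disk 1; 78 GB remain.
Put f2 (94 GB) in disk 2; 406 GB remain.
Put f3 (133 GB) in disk 2; 273 GB remain.
Put f4 (215 GB) in disk 2; 58 GB remain.
Put f5 (215 GB) in disk 3; 285 GB remain.
Put f6 (383 GB) in disk 4; 117 GB remain.
Put f7 (430 GB) in disk 5; 70 GB remain.
Put f8 (389 GB) in disk 6; 111 GB remain.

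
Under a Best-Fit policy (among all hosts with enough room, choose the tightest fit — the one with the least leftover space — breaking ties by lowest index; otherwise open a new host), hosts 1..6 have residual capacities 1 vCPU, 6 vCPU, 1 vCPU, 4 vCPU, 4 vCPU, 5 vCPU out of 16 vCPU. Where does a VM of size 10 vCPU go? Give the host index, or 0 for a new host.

No host has ≥ 10 vCPU free, so a new host is opened.

0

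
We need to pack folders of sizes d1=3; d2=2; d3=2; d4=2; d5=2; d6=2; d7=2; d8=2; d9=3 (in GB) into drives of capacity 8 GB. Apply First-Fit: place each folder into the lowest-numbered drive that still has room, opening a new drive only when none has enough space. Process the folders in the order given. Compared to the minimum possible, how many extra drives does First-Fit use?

0

First-Fit: [3,2,2] [2,2,2,2] [2,3] → 3 drives.
Total size 20 GB; any packing needs at least ⌈20/8⌉ = 3 drives.
So 3 is already optimal.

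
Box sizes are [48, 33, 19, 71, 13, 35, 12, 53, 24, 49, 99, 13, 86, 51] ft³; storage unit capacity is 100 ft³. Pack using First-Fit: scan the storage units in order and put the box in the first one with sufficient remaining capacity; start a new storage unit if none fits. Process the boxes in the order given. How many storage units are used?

7

storage unit 1: place 48 ft³, 52 ft³ left
storage unit 1: place 33 ft³, 19 ft³ left
storage unit 1: place 19 ft³, 0 ft³ left
storage unit 2: place 71 ft³, 29 ft³ left
storage unit 2: place 13 ft³, 16 ft³ left
storage unit 3: place 35 ft³, 65 ft³ left
storage unit 2: place 12 ft³, 4 ft³ left
storage unit 3: place 53 ft³, 12 ft³ left
storage unit 4: place 24 ft³, 76 ft³ left
storage unit 4: place 49 ft³, 27 ft³ left
storage unit 5: place 99 ft³, 1 ft³ left
storage unit 4: place 13 ft³, 14 ft³ left
storage unit 6: place 86 ft³, 14 ft³ left
storage unit 7: place 51 ft³, 49 ft³ left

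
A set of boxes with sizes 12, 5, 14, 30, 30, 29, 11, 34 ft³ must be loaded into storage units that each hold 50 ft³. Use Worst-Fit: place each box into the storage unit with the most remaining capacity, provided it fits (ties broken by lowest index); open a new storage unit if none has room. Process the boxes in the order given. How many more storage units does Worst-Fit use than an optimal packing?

1

Worst-Fit: [12,5,14] [30] [30] [29,11] [34] → 5 storage units.
Total size 165 ft³; any packing needs at least ⌈165/50⌉ = 4 storage units.
An optimal packing achieves that bound: [34,14] [30,12,5] [30,11] [29] → 4 storage units.
Excess: 5 − 4 = 1.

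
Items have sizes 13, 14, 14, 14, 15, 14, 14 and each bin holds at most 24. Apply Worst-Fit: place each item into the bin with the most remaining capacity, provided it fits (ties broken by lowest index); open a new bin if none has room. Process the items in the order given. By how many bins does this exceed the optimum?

Worst-Fit: [13] [14] [14] [14] [15] [14] [14] → 7 bins.
7 items exceed 12 (half the capacity), and no two of those can share a bin, so at least 7 bins are needed.
So 7 is already optimal.

0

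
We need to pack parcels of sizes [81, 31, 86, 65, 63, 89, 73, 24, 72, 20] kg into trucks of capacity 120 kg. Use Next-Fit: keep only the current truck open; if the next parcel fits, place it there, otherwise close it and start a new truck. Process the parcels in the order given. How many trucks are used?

Put 81 kg in truck 1; 39 kg remain.
Put 31 kg in truck 1; 8 kg remain.
Put 86 kg in truck 2; 34 kg remain.
Put 65 kg in truck 3; 55 kg remain.
Put 63 kg in truck 4; 57 kg remain.
Put 89 kg in truck 5; 31 kg remain.
Put 73 kg in truck 6; 47 kg remain.
Put 24 kg in truck 6; 23 kg remain.
Put 72 kg in truck 7; 48 kg remain.
Put 20 kg in truck 7; 28 kg remain.
Final trucks: [81,31] [86] [65] [63] [89] [73,24] [72,20].

7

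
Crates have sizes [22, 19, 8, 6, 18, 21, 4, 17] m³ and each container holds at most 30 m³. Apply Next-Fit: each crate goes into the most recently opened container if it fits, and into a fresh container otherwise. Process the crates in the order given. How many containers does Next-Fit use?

22 m³ → container 1 (remaining 8 m³)
19 m³ → container 2 (remaining 11 m³)
8 m³ → container 2 (remaining 3 m³)
6 m³ → container 3 (remaining 24 m³)
18 m³ → container 3 (remaining 6 m³)
21 m³ → container 4 (remaining 9 m³)
4 m³ → container 4 (remaining 5 m³)
17 m³ → container 5 (remaining 13 m³)

5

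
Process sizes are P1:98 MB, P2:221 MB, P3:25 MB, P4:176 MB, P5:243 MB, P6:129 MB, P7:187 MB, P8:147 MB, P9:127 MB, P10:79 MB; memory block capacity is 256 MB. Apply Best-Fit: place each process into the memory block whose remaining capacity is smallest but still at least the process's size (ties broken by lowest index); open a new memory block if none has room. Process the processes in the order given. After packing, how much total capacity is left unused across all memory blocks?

Put P1 (98 MB) in memory block 1; 158 MB remain.
Put P2 (221 MB) in memory block 2; 35 MB remain.
Put P3 (25 MB) in memory block 2; 10 MB remain.
Put P4 (176 MB) in memory block 3; 80 MB remain.
Put P5 (243 MB) in memory block 4; 13 MB remain.
Put P6 (129 MB) in memory block 1; 29 MB remain.
Put P7 (187 MB) in memory block 5; 69 MB remain.
Put P8 (147 MB) in memory block 6; 109 MB remain.
Put P9 (127 MB) in memory block 7; 129 MB remain.
Put P10 (79 MB) in memory block 3; 1 MB remain.
7 memory blocks × 256 MB = 1792 MB; used 1432 MB; unused 360 MB.

360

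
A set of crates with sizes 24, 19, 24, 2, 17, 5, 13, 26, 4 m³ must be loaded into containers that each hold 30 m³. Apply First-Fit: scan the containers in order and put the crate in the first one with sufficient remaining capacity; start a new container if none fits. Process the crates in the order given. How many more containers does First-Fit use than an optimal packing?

First-Fit: [24,2,4] [19,5] [24] [17,13] [26] → 5 containers.
Total size 134 m³; any packing needs at least ⌈134/30⌉ = 5 containers.
So 5 is already optimal.

0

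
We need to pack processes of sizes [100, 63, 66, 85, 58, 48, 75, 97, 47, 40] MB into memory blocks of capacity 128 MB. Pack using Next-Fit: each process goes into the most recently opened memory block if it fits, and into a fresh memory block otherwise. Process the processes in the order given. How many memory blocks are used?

Put 100 MB in memory block 1; 28 MB remain.
Put 63 MB in memory block 2; 65 MB remain.
Put 66 MB in memory block 3; 62 MB remain.
Put 85 MB in memory block 4; 43 MB remain.
Put 58 MB in memory block 5; 70 MB remain.
Put 48 MB in memory block 5; 22 MB remain.
Put 75 MB in memory block 6; 53 MB remain.
Put 97 MB in memory block 7; 31 MB remain.
Put 47 MB in memory block 8; 81 MB remain.
Put 40 MB in memory block 8; 41 MB remain.

8 memory blocks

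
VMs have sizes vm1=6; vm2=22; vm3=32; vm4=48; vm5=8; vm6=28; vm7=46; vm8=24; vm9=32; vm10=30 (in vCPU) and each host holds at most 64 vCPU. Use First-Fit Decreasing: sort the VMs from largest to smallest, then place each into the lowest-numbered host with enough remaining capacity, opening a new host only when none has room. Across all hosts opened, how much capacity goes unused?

44

Sorted descending: 48, 46, 32, 32, 30, 28, 24, 22, 8, 6.
Put 48 vCPU in host 1; 16 vCPU remain.
Put 46 vCPU in host 2; 18 vCPU remain.
Put 32 vCPU in host 3; 32 vCPU remain.
Put 32 vCPU in host 3; 0 vCPU remain.
Put 30 vCPU in host 4; 34 vCPU remain.
Put 28 vCPU in host 4; 6 vCPU remain.
Put 24 vCPU in host 5; 40 vCPU remain.
Put 22 vCPU in host 5; 18 vCPU remain.
Put 8 vCPU in host 1; 8 vCPU remain.
Put 6 vCPU in host 1; 2 vCPU remain.
5 hosts × 64 vCPU = 320 vCPU; used 276 vCPU; unused 44 vCPU.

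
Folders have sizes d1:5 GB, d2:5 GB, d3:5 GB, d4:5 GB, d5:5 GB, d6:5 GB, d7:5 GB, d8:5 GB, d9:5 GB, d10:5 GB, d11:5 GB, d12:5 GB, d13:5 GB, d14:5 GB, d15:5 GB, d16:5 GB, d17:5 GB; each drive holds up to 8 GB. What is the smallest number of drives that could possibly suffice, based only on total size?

Total size = 5 + 5 + 5 + 5 + 5 + 5 + 5 + 5 + 5 + 5 + 5 + 5 + 5 + 5 + 5 + 5 + 5 = 85 GB.
⌈85 / 8⌉ = 11.

11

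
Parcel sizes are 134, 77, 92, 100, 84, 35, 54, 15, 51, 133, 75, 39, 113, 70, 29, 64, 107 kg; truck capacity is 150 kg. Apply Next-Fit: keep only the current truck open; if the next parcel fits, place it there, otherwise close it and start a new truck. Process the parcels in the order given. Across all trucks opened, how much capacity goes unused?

528

truck 1: place 134 kg, 16 kg left
truck 2: place 77 kg, 73 kg left
truck 3: place 92 kg, 58 kg left
truck 4: place 100 kg, 50 kg left
truck 5: place 84 kg, 66 kg left
truck 5: place 35 kg, 31 kg left
truck 6: place 54 kg, 96 kg left
truck 6: place 15 kg, 81 kg left
truck 6: place 51 kg, 30 kg left
truck 7: place 133 kg, 17 kg left
truck 8: place 75 kg, 75 kg left
truck 8: place 39 kg, 36 kg left
truck 9: place 113 kg, 37 kg left
truck 10: place 70 kg, 80 kg left
truck 10: place 29 kg, 51 kg left
truck 11: place 64 kg, 86 kg left
truck 12: place 107 kg, 43 kg left
12 trucks × 150 kg = 1800 kg; used 1272 kg; unused 528 kg.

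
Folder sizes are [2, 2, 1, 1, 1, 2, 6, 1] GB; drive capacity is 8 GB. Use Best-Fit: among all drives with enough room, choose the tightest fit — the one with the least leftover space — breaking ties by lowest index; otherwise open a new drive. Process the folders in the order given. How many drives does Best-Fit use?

2 GB → drive 1 (remaining 6 GB)
2 GB → drive 1 (remaining 4 GB)
1 GB → drive 1 (remaining 3 GB)
1 GB → drive 1 (remaining 2 GB)
1 GB → drive 1 (remaining 1 GB)
2 GB → drive 2 (remaining 6 GB)
6 GB → drive 2 (remaining 0 GB)
1 GB → drive 1 (remaining 0 GB)

2 drives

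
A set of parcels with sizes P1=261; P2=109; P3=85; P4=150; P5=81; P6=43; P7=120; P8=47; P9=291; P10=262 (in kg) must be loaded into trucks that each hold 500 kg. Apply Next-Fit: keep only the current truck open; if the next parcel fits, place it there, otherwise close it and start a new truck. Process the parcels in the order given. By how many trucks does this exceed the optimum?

1

Next-Fit: [261,109,85] [150,81,43,120,47] [291] [262] → 4 trucks.
Total size 1449 kg; any packing needs at least ⌈1449/500⌉ = 3 trucks.
An optimal packing achieves that bound: [291,150,47] [262,120,109] [261,85,81,43] → 3 trucks.
Excess: 4 − 3 = 1.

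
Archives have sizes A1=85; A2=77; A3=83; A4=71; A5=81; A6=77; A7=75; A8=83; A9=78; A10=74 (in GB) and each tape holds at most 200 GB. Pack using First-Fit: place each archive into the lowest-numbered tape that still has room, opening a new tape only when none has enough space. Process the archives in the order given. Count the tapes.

5 tapes

tape 1: place A1 (85 GB), 115 GB left
tape 1: place A2 (77 GB), 38 GB left
tape 2: place A3 (83 GB), 117 GB left
tape 2: place A4 (71 GB), 46 GB left
tape 3: place A5 (81 GB), 119 GB left
tape 3: place A6 (77 GB), 42 GB left
tape 4: place A7 (75 GB), 125 GB left
tape 4: place A8 (83 GB), 42 GB left
tape 5: place A9 (78 GB), 122 GB left
tape 5: place A10 (74 GB), 48 GB left
Final tapes: [85,77] [83,71] [81,77] [75,83] [78,74].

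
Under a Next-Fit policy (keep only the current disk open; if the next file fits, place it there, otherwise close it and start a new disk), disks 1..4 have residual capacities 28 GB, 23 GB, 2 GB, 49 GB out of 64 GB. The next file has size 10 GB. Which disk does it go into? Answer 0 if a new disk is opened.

4

Next-Fit only looks at disk 4, which has 49 GB free.
10 GB fits there.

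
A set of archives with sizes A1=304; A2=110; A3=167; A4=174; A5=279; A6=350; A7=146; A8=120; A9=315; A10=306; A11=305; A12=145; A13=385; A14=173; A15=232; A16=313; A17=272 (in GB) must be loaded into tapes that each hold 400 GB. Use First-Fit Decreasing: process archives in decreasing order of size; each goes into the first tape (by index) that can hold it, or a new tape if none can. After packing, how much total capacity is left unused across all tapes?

704

Sorted descending: 385, 350, 315, 313, 306, 305, 304, 279, 272, 232, 174, 173, 167, 146, 145, 120, 110.
tape 1: place 385 GB, 15 GB left
tape 2: place 350 GB, 50 GB left
tape 3: place 315 GB, 85 GB left
tape 4: place 313 GB, 87 GB left
tape 5: place 306 GB, 94 GB left
tape 6: place 305 GB, 95 GB left
tape 7: place 304 GB, 96 GB left
tape 8: place 279 GB, 121 GB left
tape 9: place 272 GB, 128 GB left
tape 10: place 232 GB, 168 GB left
tape 11: place 174 GB, 226 GB left
tape 11: place 173 GB, 53 GB left
tape 10: place 167 GB, 1 GB left
tape 12: place 146 GB, 254 GB left
tape 12: place 145 GB, 109 GB left
tape 8: place 120 GB, 1 GB left
tape 9: place 110 GB, 18 GB left
12 tapes × 400 GB = 4800 GB; used 4096 GB; unused 704 GB.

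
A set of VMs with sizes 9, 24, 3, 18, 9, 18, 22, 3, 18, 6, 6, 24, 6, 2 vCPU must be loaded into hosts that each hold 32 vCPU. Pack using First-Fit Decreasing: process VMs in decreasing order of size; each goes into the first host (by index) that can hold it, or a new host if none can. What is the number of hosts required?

6

Sorted descending: 24, 24, 22, 18, 18, 18, 9, 9, 6, 6, 6, 3, 3, 2.
host 1: place 24 vCPU, 8 vCPU left
host 2: place 24 vCPU, 8 vCPU left
host 3: place 22 vCPU, 10 vCPU left
host 4: place 18 vCPU, 14 vCPU left
host 5: place 18 vCPU, 14 vCPU left
host 6: place 18 vCPU, 14 vCPU left
host 3: place 9 vCPU, 1 vCPU left
host 4: place 9 vCPU, 5 vCPU left
host 1: place 6 vCPU, 2 vCPU left
host 2: place 6 vCPU, 2 vCPU left
host 5: place 6 vCPU, 8 vCPU left
host 4: place 3 vCPU, 2 vCPU left
host 5: place 3 vCPU, 5 vCPU left
host 1: place 2 vCPU, 0 vCPU left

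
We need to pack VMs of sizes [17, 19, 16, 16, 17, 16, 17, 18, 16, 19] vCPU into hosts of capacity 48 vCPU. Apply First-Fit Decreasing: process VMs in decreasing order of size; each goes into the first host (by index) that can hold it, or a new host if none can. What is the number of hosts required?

5

Sorted descending: 19, 19, 18, 17, 17, 17, 16, 16, 16, 16.
Put 19 vCPU in host 1; 29 vCPU remain.
Put 19 vCPU in host 1; 10 vCPU remain.
Put 18 vCPU in host 2; 30 vCPU remain.
Put 17 vCPU in host 2; 13 vCPU remain.
Put 17 vCPU in host 3; 31 vCPU remain.
Put 17 vCPU in host 3; 14 vCPU remain.
Put 16 vCPU in host 4; 32 vCPU remain.
Put 16 vCPU in host 4; 16 vCPU remain.
Put 16 vCPU in host 4; 0 vCPU remain.
Put 16 vCPU in host 5; 32 vCPU remain.
Final hosts: [19,19] [18,17] [17,17] [16,16,16] [16].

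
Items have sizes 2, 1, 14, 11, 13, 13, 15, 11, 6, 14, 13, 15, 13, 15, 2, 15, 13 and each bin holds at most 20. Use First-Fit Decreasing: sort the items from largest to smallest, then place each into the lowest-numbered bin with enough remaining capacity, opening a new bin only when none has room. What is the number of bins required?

13

Sorted descending: 15, 15, 15, 15, 14, 14, 13, 13, 13, 13, 13, 11, 11, 6, 2, 2, 1.
15 → bin 1 (remaining 5)
15 → bin 2 (remaining 5)
15 → bin 3 (remaining 5)
15 → bin 4 (remaining 5)
14 → bin 5 (remaining 6)
14 → bin 6 (remaining 6)
13 → bin 7 (remaining 7)
13 → bin 8 (remaining 7)
13 → bin 9 (remaining 7)
13 → bin 10 (remaining 7)
13 → bin 11 (remaining 7)
11 → bin 12 (remaining 9)
11 → bin 13 (remaining 9)
6 → bin 5 (remaining 0)
2 → bin 1 (remaining 3)
2 → bin 1 (remaining 1)
1 → bin 1 (remaining 0)
Final bins: [15,2,2,1] [15] [15] [15] [14,6] [14] [13] [13] [13] [13] [13] [11] [11].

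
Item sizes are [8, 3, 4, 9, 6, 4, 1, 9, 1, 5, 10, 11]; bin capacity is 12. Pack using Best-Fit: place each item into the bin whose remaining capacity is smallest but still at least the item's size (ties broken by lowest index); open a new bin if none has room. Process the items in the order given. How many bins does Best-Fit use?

7

Put 8 in bin 1; 4 remain.
Put 3 in bin 1; 1 remain.
Put 4 in bin 2; 8 remain.
Put 9 in bin 3; 3 remain.
Put 6 in bin 2; 2 remain.
Put 4 in bin 4; 8 remain.
Put 1 in bin 1; 0 remain.
Put 9 in bin 5; 3 remain.
Put 1 in bin 2; 1 remain.
Put 5 in bin 4; 3 remain.
Put 10 in bin 6; 2 remain.
Put 11 in bin 7; 1 remain.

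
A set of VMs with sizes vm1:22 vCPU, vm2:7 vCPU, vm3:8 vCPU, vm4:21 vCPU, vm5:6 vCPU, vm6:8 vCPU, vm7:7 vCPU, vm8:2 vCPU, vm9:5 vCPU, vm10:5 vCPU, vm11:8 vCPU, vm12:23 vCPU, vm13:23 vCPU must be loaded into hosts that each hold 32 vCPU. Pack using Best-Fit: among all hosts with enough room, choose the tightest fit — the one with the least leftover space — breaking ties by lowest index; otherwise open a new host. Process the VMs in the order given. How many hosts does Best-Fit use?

5

Put vm1 (22 vCPU) in host 1; 10 vCPU remain.
Put vm2 (7 vCPU) in host 1; 3 vCPU remain.
Put vm3 (8 vCPU) in host 2; 24 vCPU remain.
Put vm4 (21 vCPU) in host 2; 3 vCPU remain.
Put vm5 (6 vCPU) in host 3; 26 vCPU remain.
Put vm6 (8 vCPU) in host 3; 18 vCPU remain.
Put vm7 (7 vCPU) in host 3; 11 vCPU remain.
Put vm8 (2 vCPU) in host 1; 1 vCPU remain.
Put vm9 (5 vCPU) in host 3; 6 vCPU remain.
Put vm10 (5 vCPU) in host 3; 1 vCPU remain.
Put vm11 (8 vCPU) in host 4; 24 vCPU remain.
Put vm12 (23 vCPU) in host 4; 1 vCPU remain.
Put vm13 (23 vCPU) in host 5; 9 vCPU remain.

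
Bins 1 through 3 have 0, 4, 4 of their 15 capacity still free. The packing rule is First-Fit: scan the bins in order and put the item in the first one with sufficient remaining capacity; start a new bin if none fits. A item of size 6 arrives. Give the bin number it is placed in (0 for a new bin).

No bin has ≥ 6 free, so a new bin is opened.

0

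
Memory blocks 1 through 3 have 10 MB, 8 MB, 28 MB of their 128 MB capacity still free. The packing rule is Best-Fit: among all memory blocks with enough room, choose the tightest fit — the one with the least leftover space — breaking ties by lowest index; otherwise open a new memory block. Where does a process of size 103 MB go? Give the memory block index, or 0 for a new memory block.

No memory block has ≥ 103 MB free, so a new memory block is opened.

0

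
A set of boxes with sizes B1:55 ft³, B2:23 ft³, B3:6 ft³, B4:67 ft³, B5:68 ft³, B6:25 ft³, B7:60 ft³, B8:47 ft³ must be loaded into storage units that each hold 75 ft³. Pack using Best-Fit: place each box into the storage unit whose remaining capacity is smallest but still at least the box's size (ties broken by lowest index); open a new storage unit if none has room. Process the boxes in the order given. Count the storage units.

6

Put B1 (55 ft³) in storage unit 1; 20 ft³ remain.
Put B2 (23 ft³) in storage unit 2; 52 ft³ remain.
Put B3 (6 ft³) in storage unit 1; 14 ft³ remain.
Put B4 (67 ft³) in storage unit 3; 8 ft³ remain.
Put B5 (68 ft³) in storage unit 4; 7 ft³ remain.
Put B6 (25 ft³) in storage unit 2; 27 ft³ remain.
Put B7 (60 ft³) in storage unit 5; 15 ft³ remain.
Put B8 (47 ft³) in storage unit 6; 28 ft³ remain.
Final storage units: [55,6] [23,25] [67] [68] [60] [47].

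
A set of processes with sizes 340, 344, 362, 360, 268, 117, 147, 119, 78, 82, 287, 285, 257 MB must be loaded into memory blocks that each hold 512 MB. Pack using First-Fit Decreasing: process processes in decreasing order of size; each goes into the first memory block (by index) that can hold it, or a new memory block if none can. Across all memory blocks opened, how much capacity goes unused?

1050

Sorted descending: 362, 360, 344, 340, 287, 285, 268, 257, 147, 119, 117, 82, 78.
memory block 1: place 362 MB, 150 MB left
memory block 2: place 360 MB, 152 MB left
memory block 3: place 344 MB, 168 MB left
memory block 4: place 340 MB, 172 MB left
memory block 5: place 287 MB, 225 MB left
memory block 6: place 285 MB, 227 MB left
memory block 7: place 268 MB, 244 MB left
memory block 8: place 257 MB, 255 MB left
memory block 1: place 147 MB, 3 MB left
memory block 2: place 119 MB, 33 MB left
memory block 3: place 117 MB, 51 MB left
memory block 4: place 82 MB, 90 MB left
memory block 4: place 78 MB, 12 MB left
8 memory blocks × 512 MB = 4096 MB; used 3046 MB; unused 1050 MB.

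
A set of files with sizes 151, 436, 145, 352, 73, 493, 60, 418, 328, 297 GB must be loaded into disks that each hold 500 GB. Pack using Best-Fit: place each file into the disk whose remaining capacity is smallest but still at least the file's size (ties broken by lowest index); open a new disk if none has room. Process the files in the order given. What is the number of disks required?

7 disks

151 GB → disk 1 (remaining 349 GB)
436 GB → disk 2 (remaining 64 GB)
145 GB → disk 1 (remaining 204 GB)
352 GB → disk 3 (remaining 148 GB)
73 GB → disk 3 (remaining 75 GB)
493 GB → disk 4 (remaining 7 GB)
60 GB → disk 2 (remaining 4 GB)
418 GB → disk 5 (remaining 82 GB)
328 GB → disk 6 (remaining 172 GB)
297 GB → disk 7 (remaining 203 GB)
Final disks: [151,145] [436,60] [352,73] [493] [418] [328] [297].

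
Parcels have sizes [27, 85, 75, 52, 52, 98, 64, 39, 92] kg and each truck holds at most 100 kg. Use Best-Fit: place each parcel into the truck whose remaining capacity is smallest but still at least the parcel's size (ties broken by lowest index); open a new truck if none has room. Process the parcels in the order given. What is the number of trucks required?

7

27 kg → truck 1 (remaining 73 kg)
85 kg → truck 2 (remaining 15 kg)
75 kg → truck 3 (remaining 25 kg)
52 kg → truck 1 (remaining 21 kg)
52 kg → truck 4 (remaining 48 kg)
98 kg → truck 5 (remaining 2 kg)
64 kg → truck 6 (remaining 36 kg)
39 kg → truck 4 (remaining 9 kg)
92 kg → truck 7 (remaining 8 kg)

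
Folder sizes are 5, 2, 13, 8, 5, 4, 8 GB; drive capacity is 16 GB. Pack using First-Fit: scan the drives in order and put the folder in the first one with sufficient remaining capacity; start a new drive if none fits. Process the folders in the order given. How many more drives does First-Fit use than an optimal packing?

1

First-Fit: [5,2,8] [13] [5,4] [8] → 4 drives.
Total size 45 GB; any packing needs at least ⌈45/16⌉ = 3 drives.
An optimal packing achieves that bound: [13,2] [8,8] [5,5,4] → 3 drives.
Excess: 4 − 3 = 1.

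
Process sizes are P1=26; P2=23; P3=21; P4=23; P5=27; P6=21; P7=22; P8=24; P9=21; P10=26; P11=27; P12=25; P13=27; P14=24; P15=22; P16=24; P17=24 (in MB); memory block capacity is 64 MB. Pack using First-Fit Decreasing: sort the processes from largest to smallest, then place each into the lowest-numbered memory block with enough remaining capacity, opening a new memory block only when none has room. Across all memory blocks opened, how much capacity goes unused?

105

Sorted descending: 27, 27, 27, 26, 26, 25, 24, 24, 24, 24, 23, 23, 22, 22, 21, 21, 21.
27 MB → memory block 1 (remaining 37 MB)
27 MB → memory block 1 (remaining 10 MB)
27 MB → memory block 2 (remaining 37 MB)
26 MB → memory block 2 (remaining 11 MB)
26 MB → memory block 3 (remaining 38 MB)
25 MB → memory block 3 (remaining 13 MB)
24 MB → memory block 4 (remaining 40 MB)
24 MB → memory block 4 (remaining 16 MB)
24 MB → memory block 5 (remaining 40 MB)
24 MB → memory block 5 (remaining 16 MB)
23 MB → memory block 6 (remaining 41 MB)
23 MB → memory block 6 (remaining 18 MB)
22 MB → memory block 7 (remaining 42 MB)
22 MB → memory block 7 (remaining 20 MB)
21 MB → memory block 8 (remaining 43 MB)
21 MB → memory block 8 (remaining 22 MB)
21 MB → memory block 8 (remaining 1 MB)
8 memory blocks × 64 MB = 512 MB; used 407 MB; unused 105 MB.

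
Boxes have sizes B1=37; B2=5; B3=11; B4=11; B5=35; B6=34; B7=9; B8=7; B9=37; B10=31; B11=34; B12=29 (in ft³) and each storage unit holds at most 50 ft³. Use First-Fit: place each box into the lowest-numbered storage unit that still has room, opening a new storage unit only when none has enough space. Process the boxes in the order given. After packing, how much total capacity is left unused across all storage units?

B1 (37 ft³) → storage unit 1 (remaining 13 ft³)
B2 (5 ft³) → storage unit 1 (remaining 8 ft³)
B3 (11 ft³) → storage unit 2 (remaining 39 ft³)
B4 (11 ft³) → storage unit 2 (remaining 28 ft³)
B5 (35 ft³) → storage unit 3 (remaining 15 ft³)
B6 (34 ft³) → storage unit 4 (remaining 16 ft³)
B7 (9 ft³) → storage unit 2 (remaining 19 ft³)
B8 (7 ft³) → storage unit 1 (remaining 1 ft³)
B9 (37 ft³) → storage unit 5 (remaining 13 ft³)
B10 (31 ft³) → storage unit 6 (remaining 19 ft³)
B11 (34 ft³) → storage unit 7 (remaining 16 ft³)
B12 (29 ft³) → storage unit 8 (remaining 21 ft³)
8 storage units × 50 ft³ = 400 ft³; used 280 ft³; unused 120 ft³.

120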